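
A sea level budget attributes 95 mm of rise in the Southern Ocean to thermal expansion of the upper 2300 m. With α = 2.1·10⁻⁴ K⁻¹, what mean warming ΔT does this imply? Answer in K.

ΔT = Δh/(αH) = 0.095 / (2.1×10⁻⁴ × 2300) ≈ 0.1967 K

ΔT ≈ 0.197 K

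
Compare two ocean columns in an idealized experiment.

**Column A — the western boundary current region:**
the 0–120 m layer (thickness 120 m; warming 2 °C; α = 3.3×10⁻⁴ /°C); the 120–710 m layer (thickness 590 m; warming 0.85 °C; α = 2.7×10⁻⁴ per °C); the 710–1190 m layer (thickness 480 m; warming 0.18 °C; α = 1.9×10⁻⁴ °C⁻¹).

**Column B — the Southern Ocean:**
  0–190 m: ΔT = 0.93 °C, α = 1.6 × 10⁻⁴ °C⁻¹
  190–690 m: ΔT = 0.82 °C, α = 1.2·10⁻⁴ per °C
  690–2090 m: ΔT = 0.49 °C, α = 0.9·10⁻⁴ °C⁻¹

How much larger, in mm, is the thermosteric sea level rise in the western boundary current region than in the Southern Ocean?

92 mm larger

A Layer 1: 120 × 3.3×10⁻⁴ × 2 = 0.07920 m
A Layer 2: 2.7×10⁻⁴ × 590 × 0.85 = 0.135405 m
A 1.9×10⁻⁴ × 480 × 0.18 = 0.016416 m
A total: 0.231021 m
B 190 × 0.93 × 1.6×10⁻⁴ = 0.028272 m
B Layer 2: 500 × 1.2×10⁻⁴ × 0.82 = 0.04920 m
B Layer 3: 0.9×10⁻⁴ × 0.49 × 1400 = 0.06174 m
B total: 0.139212 m
Difference: 0.231021 − 0.139212 = 0.091809 m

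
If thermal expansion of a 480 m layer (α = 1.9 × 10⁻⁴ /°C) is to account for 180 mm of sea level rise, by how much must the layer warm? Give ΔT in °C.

1.97 °C

ΔT = Δh/(αH) = 0.18 / (1.9×10⁻⁴ × 480) ≈ 1.974 °C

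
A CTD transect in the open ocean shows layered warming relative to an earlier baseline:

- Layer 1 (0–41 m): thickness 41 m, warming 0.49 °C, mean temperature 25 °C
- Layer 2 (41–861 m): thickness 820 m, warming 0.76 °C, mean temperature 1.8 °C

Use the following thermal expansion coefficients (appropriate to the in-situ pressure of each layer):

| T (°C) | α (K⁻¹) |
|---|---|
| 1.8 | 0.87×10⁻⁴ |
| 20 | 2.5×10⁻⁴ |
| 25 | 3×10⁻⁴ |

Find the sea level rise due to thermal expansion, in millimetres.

about 60 mm

Layer 1 at 25 °C → α = 3×10⁻⁴ K⁻¹
Layer 2 at 1.8 °C → α = 0.87×10⁻⁴ K⁻¹
Layer 1: 0.49 × 3×10⁻⁴ × 41 = 0.006027 m
41–861 m: 0.87×10⁻⁴ × 820 × 0.76 = 0.0542184 m
Δh = 0.006027 + 0.0542184 = 0.0602454 m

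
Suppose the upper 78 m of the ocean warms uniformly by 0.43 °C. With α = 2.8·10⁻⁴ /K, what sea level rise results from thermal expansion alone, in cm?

Δh = αΔT·H = 2.8×10⁻⁴ × 0.43 × 78 = 0.0093912 m

Δh ≈ 0.939 cm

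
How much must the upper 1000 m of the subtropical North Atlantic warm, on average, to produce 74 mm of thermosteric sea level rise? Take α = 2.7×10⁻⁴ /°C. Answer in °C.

0.27 °C

ΔT = Δh/(αH) = 0.074 / (2.7×10⁻⁴ × 1000) ≈ 0.2741 °C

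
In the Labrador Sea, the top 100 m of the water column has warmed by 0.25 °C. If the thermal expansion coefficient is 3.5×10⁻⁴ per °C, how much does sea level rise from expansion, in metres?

Δh = αΔT·H = 3.5×10⁻⁴ × 0.25 × 100 = 0.00875 m

0.00875 m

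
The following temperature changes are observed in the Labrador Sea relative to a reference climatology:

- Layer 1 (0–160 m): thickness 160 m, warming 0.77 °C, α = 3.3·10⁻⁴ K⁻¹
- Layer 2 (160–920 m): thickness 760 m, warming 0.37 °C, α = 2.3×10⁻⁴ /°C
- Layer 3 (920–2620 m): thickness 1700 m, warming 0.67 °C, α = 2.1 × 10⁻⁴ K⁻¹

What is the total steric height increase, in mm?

345 mm

160 × 0.77 × 3.3×10⁻⁴ = 0.040656 m
2.3×10⁻⁴ × 760 × 0.37 = 0.064676 m
920–2620 m: 1700 × 0.67 × 2.1×10⁻⁴ = 0.23919 m
Δh = 0.040656 + 0.064676 + 0.23919 = 0.344522 m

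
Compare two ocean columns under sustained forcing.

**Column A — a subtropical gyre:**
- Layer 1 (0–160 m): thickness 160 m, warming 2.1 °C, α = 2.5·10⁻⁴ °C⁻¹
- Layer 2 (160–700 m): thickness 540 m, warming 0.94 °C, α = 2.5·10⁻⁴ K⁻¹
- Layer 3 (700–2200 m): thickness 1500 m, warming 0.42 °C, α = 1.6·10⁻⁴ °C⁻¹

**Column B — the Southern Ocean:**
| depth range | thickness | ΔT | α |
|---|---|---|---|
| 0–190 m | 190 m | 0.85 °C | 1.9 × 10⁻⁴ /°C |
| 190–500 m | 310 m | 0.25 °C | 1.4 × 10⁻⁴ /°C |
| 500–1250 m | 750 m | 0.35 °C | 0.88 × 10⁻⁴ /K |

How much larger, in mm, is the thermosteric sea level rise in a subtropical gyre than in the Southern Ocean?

A Layer 1: 2.5×10⁻⁴ × 2.1 × 160 = 0.08400 m
A 2.5×10⁻⁴ × 540 × 0.94 = 0.12690 m
A Layer 3: 0.42 × 1500 × 1.6×10⁻⁴ = 0.10080 m
A total: 0.31170 m
B 190 × 1.9×10⁻⁴ × 0.85 = 0.030685 m
B 0.25 × 1.4×10⁻⁴ × 310 = 0.01085 m
B 500–1250 m: 0.35 × 750 × 0.88×10⁻⁴ = 0.02310 m
B total: 0.064635 m
Difference: 0.31170 − 0.064635 = 0.247065 m

250 mm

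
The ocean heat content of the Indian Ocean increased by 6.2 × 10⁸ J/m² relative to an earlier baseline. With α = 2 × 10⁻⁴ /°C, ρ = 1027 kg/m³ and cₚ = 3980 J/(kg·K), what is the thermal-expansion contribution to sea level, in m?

about 0.030 m

Δh = αQ/(ρcₚ) = 2×10⁻⁴ × 6.2×10⁸ / (1027 × 3980) ≈ 0.030337 m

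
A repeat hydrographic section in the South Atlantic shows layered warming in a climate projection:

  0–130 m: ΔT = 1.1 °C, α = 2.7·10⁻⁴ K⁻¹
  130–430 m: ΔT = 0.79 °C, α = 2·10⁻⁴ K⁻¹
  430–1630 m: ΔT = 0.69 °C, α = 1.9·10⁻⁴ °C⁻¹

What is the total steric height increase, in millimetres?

0–130 m: 2.7×10⁻⁴ × 130 × 1.1 = 0.03861 m
Layer 2: 2×10⁻⁴ × 300 × 0.79 = 0.04740 m
430–1630 m: 1200 × 0.69 × 1.9×10⁻⁴ = 0.15732 m
Δh = 0.03861 + 0.04740 + 0.15732 = 0.24333 m ≈ 243 mm

243 mm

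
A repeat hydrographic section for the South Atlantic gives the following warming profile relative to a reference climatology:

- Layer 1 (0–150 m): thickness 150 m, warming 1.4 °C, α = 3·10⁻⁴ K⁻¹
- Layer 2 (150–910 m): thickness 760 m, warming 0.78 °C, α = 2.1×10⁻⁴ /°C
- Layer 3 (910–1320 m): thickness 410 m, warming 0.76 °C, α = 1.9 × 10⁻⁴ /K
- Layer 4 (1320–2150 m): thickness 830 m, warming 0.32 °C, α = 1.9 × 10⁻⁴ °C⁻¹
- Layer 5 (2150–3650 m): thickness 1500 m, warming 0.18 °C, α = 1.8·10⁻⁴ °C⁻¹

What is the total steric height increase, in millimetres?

3×10⁻⁴ × 1.4 × 150 = 0.06300 m
150–910 m: 2.1×10⁻⁴ × 0.78 × 760 = 0.124488 m
Layer 3: 1.9×10⁻⁴ × 410 × 0.76 = 0.059204 m
Layer 4: 0.32 × 1.9×10⁻⁴ × 830 = 0.050464 m
Layer 5: 1.8×10⁻⁴ × 0.18 × 1500 = 0.04860 m
Δh = 0.06300 + 0.124488 + 0.059204 + 0.050464 + 0.04860 = 0.345756 m

346 mm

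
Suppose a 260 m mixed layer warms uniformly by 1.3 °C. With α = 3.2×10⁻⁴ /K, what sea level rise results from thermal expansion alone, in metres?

Δh = αΔT·H = 3.2×10⁻⁴ × 1.3 × 260 = 0.10816 m

Δh ≈ 0.108 m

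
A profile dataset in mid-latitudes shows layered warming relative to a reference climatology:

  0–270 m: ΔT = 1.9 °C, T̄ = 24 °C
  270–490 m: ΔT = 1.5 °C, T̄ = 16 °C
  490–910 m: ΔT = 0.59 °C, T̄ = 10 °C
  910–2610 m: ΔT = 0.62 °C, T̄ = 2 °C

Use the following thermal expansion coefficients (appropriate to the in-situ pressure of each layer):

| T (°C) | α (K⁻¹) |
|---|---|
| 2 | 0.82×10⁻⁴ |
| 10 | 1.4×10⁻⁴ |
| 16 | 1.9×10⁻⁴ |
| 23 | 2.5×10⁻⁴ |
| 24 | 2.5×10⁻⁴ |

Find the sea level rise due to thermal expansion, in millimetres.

Layer 1 at 24 °C → α = 2.5×10⁻⁴ K⁻¹
Layer 2 at 16 °C → α = 1.9×10⁻⁴ K⁻¹
Layer 3 at 10 °C → α = 1.4×10⁻⁴ K⁻¹
Layer 4 at 2 °C → α = 0.82×10⁻⁴ K⁻¹
0–270 m: 270 × 1.9 × 2.5×10⁻⁴ = 0.12825 m
270–490 m: 1.5 × 1.9×10⁻⁴ × 220 = 0.06270 m
0.59 × 420 × 1.4×10⁻⁴ = 0.034692 m
0.62 × 0.82×10⁻⁴ × 1700 = 0.086428 m
Δh = 0.12825 + 0.06270 + 0.034692 + 0.086428 = 0.31207 m ≈ 312 mm

312 mm of thermosteric rise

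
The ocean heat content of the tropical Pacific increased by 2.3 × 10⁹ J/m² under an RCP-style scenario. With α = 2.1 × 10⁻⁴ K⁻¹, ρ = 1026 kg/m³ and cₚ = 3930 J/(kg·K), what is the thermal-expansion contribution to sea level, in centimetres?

Δh = 12 cm

Δh = αQ/(ρcₚ) = 2.1×10⁻⁴ × 2.3×10⁹ / (1026 × 3930) ≈ 0.11979 m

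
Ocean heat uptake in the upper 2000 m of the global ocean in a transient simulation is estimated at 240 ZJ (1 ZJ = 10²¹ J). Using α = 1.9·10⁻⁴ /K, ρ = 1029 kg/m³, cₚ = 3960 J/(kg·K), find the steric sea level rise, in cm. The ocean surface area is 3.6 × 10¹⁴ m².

3.11 cm of thermosteric rise

Per unit area: Q = 240×10²¹ / (3.6×10¹⁴) ≈ 6.667×10⁸ J/m²
Δh = αQ/(ρcₚ) = 1.9×10⁻⁴ × 6.667×10⁸ / (1029 × 3960) ≈ 0.031087 m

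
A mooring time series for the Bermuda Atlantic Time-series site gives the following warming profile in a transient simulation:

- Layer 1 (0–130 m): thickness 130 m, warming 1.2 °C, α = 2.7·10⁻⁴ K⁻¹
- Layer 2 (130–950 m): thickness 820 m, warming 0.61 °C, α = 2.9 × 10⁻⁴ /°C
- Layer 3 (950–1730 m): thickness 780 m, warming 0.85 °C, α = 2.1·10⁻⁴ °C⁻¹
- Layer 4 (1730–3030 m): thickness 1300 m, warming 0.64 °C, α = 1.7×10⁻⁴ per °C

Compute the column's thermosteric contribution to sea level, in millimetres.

0–130 m: 130 × 1.2 × 2.7×10⁻⁴ = 0.04212 m
820 × 0.61 × 2.9×10⁻⁴ = 0.145058 m
2.1×10⁻⁴ × 0.85 × 780 = 0.13923 m
0.64 × 1.7×10⁻⁴ × 1300 = 0.14144 m
Δh = 0.04212 + 0.145058 + 0.13923 + 0.14144 = 0.467848 m ≈ 468 mm

468 mm of thermosteric rise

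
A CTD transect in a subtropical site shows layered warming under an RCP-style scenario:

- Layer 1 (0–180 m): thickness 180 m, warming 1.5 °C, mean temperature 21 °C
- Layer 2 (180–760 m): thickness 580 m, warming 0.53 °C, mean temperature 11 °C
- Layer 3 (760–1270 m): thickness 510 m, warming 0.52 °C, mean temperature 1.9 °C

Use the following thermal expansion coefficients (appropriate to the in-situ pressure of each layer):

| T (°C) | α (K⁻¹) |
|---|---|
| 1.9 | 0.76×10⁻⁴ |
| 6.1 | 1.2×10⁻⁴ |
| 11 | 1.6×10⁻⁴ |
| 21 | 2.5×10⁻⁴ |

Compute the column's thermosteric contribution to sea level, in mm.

Layer 1 at 21 °C → α = 2.5×10⁻⁴ K⁻¹
Layer 2 at 11 °C → α = 1.6×10⁻⁴ K⁻¹
Layer 3 at 1.9 °C → α = 0.76×10⁻⁴ K⁻¹
Layer 1: 1.5 × 180 × 2.5×10⁻⁴ = 0.06750 m
180–760 m: 1.6×10⁻⁴ × 580 × 0.53 = 0.049184 m
760–1270 m: 0.76×10⁻⁴ × 0.52 × 510 = 0.0201552 m
Δh = 0.06750 + 0.049184 + 0.0201552 = 0.1368392 m ≈ 137 mm

about 137 mm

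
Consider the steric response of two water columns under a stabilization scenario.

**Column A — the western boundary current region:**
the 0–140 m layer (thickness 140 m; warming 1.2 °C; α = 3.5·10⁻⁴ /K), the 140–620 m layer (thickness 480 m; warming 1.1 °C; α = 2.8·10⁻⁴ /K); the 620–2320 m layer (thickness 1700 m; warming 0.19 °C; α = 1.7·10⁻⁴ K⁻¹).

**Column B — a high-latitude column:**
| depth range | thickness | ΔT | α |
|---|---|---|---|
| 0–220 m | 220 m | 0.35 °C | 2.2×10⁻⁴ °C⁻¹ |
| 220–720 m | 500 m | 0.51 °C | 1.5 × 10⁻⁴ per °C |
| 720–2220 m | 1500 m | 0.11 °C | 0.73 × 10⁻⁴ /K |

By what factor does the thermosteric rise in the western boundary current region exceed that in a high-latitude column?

3.89

A 0–140 m: 140 × 3.5×10⁻⁴ × 1.2 = 0.05880 m
A 1.1 × 2.8×10⁻⁴ × 480 = 0.14784 m
A Layer 3: 1700 × 0.19 × 1.7×10⁻⁴ = 0.05491 m
A total: 0.26155 m
B 0.35 × 220 × 2.2×10⁻⁴ = 0.01694 m
B 220–720 m: 500 × 0.51 × 1.5×10⁻⁴ = 0.03825 m
B 720–2220 m: 0.73×10⁻⁴ × 0.11 × 1500 = 0.012045 m
B total: 0.067235 m
Ratio: 0.26155 / 0.067235 ≈ 3.890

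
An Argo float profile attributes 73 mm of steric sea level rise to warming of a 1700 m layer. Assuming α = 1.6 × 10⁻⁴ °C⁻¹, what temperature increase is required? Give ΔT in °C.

ΔT = Δh/(αH) = 0.073 / (1.6×10⁻⁴ × 1700) ≈ 0.2684 °C

0.27 °C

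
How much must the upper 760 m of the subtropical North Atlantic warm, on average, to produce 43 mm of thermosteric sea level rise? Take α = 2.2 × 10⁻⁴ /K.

ΔT = Δh/(αH) = 0.043 / (2.2×10⁻⁴ × 760) ≈ 0.2572 K

about 0.26 K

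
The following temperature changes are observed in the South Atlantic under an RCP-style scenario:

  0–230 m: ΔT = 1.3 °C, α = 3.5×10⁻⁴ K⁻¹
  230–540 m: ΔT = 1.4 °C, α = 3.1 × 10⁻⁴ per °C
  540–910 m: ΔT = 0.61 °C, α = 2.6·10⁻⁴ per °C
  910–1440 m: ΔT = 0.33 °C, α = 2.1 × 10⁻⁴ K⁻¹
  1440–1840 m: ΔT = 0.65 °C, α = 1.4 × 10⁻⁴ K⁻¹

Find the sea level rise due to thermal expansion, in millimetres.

Δh ≈ 370 mm

1.3 × 3.5×10⁻⁴ × 230 = 0.10465 m
Layer 2: 1.4 × 3.1×10⁻⁴ × 310 = 0.13454 m
Layer 3: 2.6×10⁻⁴ × 370 × 0.61 = 0.058682 m
910–1440 m: 0.33 × 2.1×10⁻⁴ × 530 = 0.036729 m
1.4×10⁻⁴ × 400 × 0.65 = 0.03640 m
Δh = 0.10465 + 0.13454 + 0.058682 + 0.036729 + 0.03640 = 0.371001 m ≈ 370 mm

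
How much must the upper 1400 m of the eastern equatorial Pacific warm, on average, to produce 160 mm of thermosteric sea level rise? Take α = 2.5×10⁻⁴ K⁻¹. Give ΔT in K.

ΔT ≈ 0.46 K

ΔT = Δh/(αH) = 0.16 / (2.5×10⁻⁴ × 1400) ≈ 0.4571 K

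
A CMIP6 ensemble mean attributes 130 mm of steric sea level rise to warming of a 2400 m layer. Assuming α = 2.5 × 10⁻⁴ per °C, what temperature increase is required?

about 0.217 °C

ΔT = Δh/(αH) = 0.13 / (2.5×10⁻⁴ × 2400) ≈ 0.2167 °C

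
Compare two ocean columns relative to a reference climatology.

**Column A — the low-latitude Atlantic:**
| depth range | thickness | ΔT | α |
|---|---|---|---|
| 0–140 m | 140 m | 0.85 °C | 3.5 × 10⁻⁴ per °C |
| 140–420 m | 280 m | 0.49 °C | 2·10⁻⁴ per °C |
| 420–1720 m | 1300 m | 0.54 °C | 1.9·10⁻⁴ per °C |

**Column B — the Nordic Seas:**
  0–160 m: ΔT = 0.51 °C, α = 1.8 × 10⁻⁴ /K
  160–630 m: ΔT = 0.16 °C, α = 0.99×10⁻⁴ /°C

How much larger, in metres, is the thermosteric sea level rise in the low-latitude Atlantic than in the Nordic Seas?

A Layer 1: 3.5×10⁻⁴ × 140 × 0.85 = 0.04165 m
A 140–420 m: 280 × 0.49 × 2×10⁻⁴ = 0.02744 m
A 1300 × 0.54 × 1.9×10⁻⁴ = 0.13338 m
A total: 0.20247 m
B 1.8×10⁻⁴ × 0.51 × 160 = 0.014688 m
B Layer 2: 0.16 × 470 × 0.99×10⁻⁴ = 0.0074448 m
B total: 0.0221328 m
Difference: 0.20247 − 0.0221328 = 0.1803372 m

0.18 m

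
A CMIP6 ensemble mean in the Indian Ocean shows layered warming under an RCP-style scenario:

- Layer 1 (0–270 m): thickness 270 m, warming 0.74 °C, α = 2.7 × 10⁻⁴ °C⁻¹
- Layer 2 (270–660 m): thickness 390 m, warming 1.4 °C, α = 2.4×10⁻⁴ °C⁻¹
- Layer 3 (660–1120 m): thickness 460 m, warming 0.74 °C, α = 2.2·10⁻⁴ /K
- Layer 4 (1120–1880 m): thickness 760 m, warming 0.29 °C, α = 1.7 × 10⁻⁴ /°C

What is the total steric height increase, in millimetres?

about 300 mm

270 × 2.7×10⁻⁴ × 0.74 = 0.053946 m
2.4×10⁻⁴ × 390 × 1.4 = 0.13104 m
660–1120 m: 460 × 2.2×10⁻⁴ × 0.74 = 0.074888 m
1120–1880 m: 1.7×10⁻⁴ × 760 × 0.29 = 0.037468 m
Δh = 0.053946 + 0.13104 + 0.074888 + 0.037468 = 0.297342 m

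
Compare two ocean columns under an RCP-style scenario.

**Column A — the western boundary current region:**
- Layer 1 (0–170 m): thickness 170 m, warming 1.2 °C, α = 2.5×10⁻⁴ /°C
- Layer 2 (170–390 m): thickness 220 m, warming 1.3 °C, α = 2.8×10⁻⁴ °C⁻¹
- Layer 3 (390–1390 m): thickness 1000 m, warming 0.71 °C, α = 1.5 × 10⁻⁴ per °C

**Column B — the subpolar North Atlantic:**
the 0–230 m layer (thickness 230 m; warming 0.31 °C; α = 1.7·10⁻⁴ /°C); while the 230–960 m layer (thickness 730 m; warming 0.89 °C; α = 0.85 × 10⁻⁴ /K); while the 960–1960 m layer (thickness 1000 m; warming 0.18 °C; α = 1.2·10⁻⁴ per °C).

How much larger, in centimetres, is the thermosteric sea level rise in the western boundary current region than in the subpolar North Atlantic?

A 170 × 2.5×10⁻⁴ × 1.2 = 0.05100 m
A Layer 2: 220 × 1.3 × 2.8×10⁻⁴ = 0.08008 m
A 1000 × 1.5×10⁻⁴ × 0.71 = 0.10650 m
A total: 0.23758 m
B 0.31 × 230 × 1.7×10⁻⁴ = 0.012121 m
B Layer 2: 0.89 × 730 × 0.85×10⁻⁴ = 0.0552245 m
B 0.18 × 1.2×10⁻⁴ × 1000 = 0.02160 m
B total: 0.0889455 m
Difference: 0.23758 − 0.0889455 = 0.1486345 m

Δh_A − Δh_B ≈ 15 cm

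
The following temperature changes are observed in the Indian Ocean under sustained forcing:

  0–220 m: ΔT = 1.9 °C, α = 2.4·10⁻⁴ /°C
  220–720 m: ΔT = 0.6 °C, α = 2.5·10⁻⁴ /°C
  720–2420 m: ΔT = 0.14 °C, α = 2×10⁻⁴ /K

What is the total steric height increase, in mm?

2.4×10⁻⁴ × 220 × 1.9 = 0.10032 m
Layer 2: 500 × 0.6 × 2.5×10⁻⁴ = 0.07500 m
Layer 3: 2×10⁻⁴ × 1700 × 0.14 = 0.04760 m
Δh = 0.10032 + 0.07500 + 0.04760 = 0.22292 m

Δh = 223 mm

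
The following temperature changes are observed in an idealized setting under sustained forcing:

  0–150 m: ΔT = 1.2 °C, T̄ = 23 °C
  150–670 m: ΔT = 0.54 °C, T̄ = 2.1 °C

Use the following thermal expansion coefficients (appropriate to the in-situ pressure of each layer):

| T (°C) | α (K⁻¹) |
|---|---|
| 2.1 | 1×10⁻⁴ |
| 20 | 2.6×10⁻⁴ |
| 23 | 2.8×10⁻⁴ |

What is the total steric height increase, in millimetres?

Δh ≈ 78.5 mm

Layer 1 at 23 °C → α = 2.8×10⁻⁴ K⁻¹
Layer 2 at 2.1 °C → α = 1×10⁻⁴ K⁻¹
2.8×10⁻⁴ × 150 × 1.2 = 0.05040 m
0.54 × 520 × 1×10⁻⁴ = 0.02808 m
Δh = 0.05040 + 0.02808 = 0.07848 m ≈ 78.5 mm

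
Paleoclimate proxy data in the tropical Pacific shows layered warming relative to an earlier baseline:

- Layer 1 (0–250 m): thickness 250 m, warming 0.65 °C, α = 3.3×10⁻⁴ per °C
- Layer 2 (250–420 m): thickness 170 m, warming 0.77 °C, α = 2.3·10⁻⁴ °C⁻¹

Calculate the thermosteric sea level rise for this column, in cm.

Layer 1: 250 × 3.3×10⁻⁴ × 0.65 = 0.053625 m
Layer 2: 0.77 × 170 × 2.3×10⁻⁴ = 0.030107 m
Δh = 0.053625 + 0.030107 = 0.083732 m

8.4 cm of thermosteric rise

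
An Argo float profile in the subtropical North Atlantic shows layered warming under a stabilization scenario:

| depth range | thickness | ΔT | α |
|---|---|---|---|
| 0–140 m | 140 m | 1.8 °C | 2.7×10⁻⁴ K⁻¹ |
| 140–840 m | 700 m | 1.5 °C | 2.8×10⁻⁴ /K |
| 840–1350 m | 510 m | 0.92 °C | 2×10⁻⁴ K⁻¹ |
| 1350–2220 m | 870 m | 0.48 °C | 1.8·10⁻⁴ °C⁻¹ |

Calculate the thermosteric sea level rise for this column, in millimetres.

0–140 m: 2.7×10⁻⁴ × 1.8 × 140 = 0.06804 m
700 × 1.5 × 2.8×10⁻⁴ = 0.29400 m
Layer 3: 0.92 × 510 × 2×10⁻⁴ = 0.09384 m
Layer 4: 870 × 1.8×10⁻⁴ × 0.48 = 0.075168 m
Δh = 0.06804 + 0.29400 + 0.09384 + 0.075168 = 0.531048 m ≈ 531 mm

Δh ≈ 531 mm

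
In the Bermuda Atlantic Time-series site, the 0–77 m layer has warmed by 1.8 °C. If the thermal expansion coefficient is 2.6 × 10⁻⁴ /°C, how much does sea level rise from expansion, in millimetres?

Δh = αΔT·H = 2.6×10⁻⁴ × 1.8 × 77 = 0.036036 m

36 mm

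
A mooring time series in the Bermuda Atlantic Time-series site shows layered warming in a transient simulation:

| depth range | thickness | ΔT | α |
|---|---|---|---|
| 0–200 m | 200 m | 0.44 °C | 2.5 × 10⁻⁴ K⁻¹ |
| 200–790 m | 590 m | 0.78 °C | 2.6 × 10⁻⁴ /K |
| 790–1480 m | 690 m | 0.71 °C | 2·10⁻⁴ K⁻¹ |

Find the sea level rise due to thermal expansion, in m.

200 × 2.5×10⁻⁴ × 0.44 = 0.02200 m
200–790 m: 0.78 × 590 × 2.6×10⁻⁴ = 0.119652 m
Layer 3: 0.71 × 690 × 2×10⁻⁴ = 0.09798 m
Δh = 0.02200 + 0.119652 + 0.09798 = 0.239632 m ≈ 0.24 m

0.24 m of thermosteric rise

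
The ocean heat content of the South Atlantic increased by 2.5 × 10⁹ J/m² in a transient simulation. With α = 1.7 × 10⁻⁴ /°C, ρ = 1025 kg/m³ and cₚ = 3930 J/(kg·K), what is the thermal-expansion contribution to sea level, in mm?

Δh ≈ 106 mm

Δh = αQ/(ρcₚ) = 1.7×10⁻⁴ × 2.5×10⁹ / (1025 × 3930) ≈ 0.10550 m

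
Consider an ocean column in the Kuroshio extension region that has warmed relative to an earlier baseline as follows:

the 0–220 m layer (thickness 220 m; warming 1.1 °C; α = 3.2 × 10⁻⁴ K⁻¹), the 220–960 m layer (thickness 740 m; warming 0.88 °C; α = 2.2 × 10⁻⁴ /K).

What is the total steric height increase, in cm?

220 × 3.2×10⁻⁴ × 1.1 = 0.07744 m
Layer 2: 740 × 0.88 × 2.2×10⁻⁴ = 0.143264 m
Δh = 0.07744 + 0.143264 = 0.220704 m

22.1 cm of thermosteric rise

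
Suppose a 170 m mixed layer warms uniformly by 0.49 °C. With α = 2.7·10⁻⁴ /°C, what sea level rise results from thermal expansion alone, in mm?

Δh = αΔT·H = 2.7×10⁻⁴ × 0.49 × 170 = 0.022491 m

Δh = 22.5 mm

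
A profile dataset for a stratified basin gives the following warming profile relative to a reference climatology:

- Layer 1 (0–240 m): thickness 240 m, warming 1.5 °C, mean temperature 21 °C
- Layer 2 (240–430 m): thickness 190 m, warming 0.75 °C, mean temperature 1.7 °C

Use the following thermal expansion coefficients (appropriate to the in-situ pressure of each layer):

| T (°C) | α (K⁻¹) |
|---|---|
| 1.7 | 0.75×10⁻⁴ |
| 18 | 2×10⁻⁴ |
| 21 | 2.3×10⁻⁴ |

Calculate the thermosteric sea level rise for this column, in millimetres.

93.5 mm

Layer 1 at 21 °C → α = 2.3×10⁻⁴ K⁻¹
Layer 2 at 1.7 °C → α = 0.75×10⁻⁴ K⁻¹
0–240 m: 1.5 × 2.3×10⁻⁴ × 240 = 0.08280 m
0.75 × 190 × 0.75×10⁻⁴ = 0.0106875 m
Δh = 0.08280 + 0.0106875 = 0.0934875 m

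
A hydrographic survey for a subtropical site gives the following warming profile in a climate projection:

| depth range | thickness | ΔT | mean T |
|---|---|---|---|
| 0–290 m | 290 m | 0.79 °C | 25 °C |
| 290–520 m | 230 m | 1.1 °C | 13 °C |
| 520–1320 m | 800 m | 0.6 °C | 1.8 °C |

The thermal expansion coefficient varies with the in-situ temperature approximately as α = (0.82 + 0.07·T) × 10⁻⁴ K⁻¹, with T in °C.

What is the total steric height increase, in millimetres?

150 mm

Layer 1: α = (0.82 + 0.07×25)×10⁻⁴ = 2.57×10⁻⁴ K⁻¹
Layer 2: α = (0.82 + 0.07×13)×10⁻⁴ = 1.73×10⁻⁴ K⁻¹
Layer 3: α = (0.82 + 0.07×1.8)×10⁻⁴ = 0.946×10⁻⁴ K⁻¹
Layer 1: 290 × 2.57×10⁻⁴ × 0.79 = 0.0588787 m
1.1 × 230 × 1.73×10⁻⁴ = 0.043769 m
Layer 3: 0.946×10⁻⁴ × 0.6 × 800 = 0.045408 m
Δh = 0.0588787 + 0.043769 + 0.045408 = 0.1480557 m ≈ 150 mm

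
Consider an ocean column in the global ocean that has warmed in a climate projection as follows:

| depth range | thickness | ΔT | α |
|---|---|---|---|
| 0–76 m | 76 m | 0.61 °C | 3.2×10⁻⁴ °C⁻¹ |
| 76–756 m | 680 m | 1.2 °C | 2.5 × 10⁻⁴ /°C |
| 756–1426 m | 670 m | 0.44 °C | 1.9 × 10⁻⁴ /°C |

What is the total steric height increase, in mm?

0–76 m: 0.61 × 76 × 3.2×10⁻⁴ = 0.0148352 m
76–756 m: 2.5×10⁻⁴ × 1.2 × 680 = 0.20400 m
756–1426 m: 670 × 0.44 × 1.9×10⁻⁴ = 0.056012 m
Δh = 0.0148352 + 0.20400 + 0.056012 = 0.2748472 m

Δh = 275 mm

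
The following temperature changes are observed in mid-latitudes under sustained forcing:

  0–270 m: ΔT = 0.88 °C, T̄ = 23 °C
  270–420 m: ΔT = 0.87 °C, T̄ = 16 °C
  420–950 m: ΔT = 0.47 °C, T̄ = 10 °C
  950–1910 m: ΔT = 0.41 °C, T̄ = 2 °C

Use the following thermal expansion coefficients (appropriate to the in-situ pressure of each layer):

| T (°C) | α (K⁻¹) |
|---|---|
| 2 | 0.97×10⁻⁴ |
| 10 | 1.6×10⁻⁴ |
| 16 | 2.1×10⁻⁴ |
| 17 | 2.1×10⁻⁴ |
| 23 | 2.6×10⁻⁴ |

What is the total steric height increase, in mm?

Layer 1 at 23 °C → α = 2.6×10⁻⁴ K⁻¹
Layer 2 at 16 °C → α = 2.1×10⁻⁴ K⁻¹
Layer 3 at 10 °C → α = 1.6×10⁻⁴ K⁻¹
Layer 4 at 2 °C → α = 0.97×10⁻⁴ K⁻¹
2.6×10⁻⁴ × 0.88 × 270 = 0.061776 m
150 × 0.87 × 2.1×10⁻⁴ = 0.027405 m
420–950 m: 0.47 × 1.6×10⁻⁴ × 530 = 0.039856 m
Layer 4: 960 × 0.41 × 0.97×10⁻⁴ = 0.0381792 m
Δh = 0.061776 + 0.027405 + 0.039856 + 0.0381792 = 0.1672162 m

about 170 mm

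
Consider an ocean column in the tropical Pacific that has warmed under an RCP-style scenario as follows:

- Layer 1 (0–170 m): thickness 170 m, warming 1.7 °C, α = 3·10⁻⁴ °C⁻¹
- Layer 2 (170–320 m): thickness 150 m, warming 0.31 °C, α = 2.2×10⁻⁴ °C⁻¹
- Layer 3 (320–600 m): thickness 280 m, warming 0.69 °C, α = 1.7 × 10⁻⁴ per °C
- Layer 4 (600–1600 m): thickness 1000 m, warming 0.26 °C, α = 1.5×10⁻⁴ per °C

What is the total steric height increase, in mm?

169 mm of thermosteric rise

Layer 1: 3×10⁻⁴ × 1.7 × 170 = 0.08670 m
Layer 2: 0.31 × 2.2×10⁻⁴ × 150 = 0.01023 m
280 × 0.69 × 1.7×10⁻⁴ = 0.032844 m
1000 × 1.5×10⁻⁴ × 0.26 = 0.03900 m
Δh = 0.08670 + 0.01023 + 0.032844 + 0.03900 = 0.168774 m ≈ 169 mm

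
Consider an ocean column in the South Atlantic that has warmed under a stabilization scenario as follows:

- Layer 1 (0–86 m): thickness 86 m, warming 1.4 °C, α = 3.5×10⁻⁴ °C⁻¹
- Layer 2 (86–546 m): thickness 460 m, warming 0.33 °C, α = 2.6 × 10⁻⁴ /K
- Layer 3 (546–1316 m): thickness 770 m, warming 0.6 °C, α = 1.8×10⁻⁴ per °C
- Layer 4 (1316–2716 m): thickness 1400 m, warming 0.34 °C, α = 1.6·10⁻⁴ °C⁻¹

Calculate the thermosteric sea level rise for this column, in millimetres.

3.5×10⁻⁴ × 1.4 × 86 = 0.04214 m
Layer 2: 0.33 × 460 × 2.6×10⁻⁴ = 0.039468 m
1.8×10⁻⁴ × 770 × 0.6 = 0.08316 m
1.6×10⁻⁴ × 0.34 × 1400 = 0.07616 m
Δh = 0.04214 + 0.039468 + 0.08316 + 0.07616 = 0.240928 m

Δh ≈ 240 mm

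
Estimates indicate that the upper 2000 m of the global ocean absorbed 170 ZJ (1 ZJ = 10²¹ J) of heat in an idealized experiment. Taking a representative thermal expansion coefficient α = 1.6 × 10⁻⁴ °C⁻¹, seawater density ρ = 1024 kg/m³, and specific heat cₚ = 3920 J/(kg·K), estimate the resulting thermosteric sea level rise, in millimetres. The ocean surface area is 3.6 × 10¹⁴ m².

Per unit area: Q = 170×10²¹ / (3.6×10¹⁴) ≈ 4.722×10⁸ J/m²
Δh = αQ/(ρcₚ) = 1.6×10⁻⁴ × 4.722×10⁸ / (1024 × 3920) ≈ 0.018822 m

about 19 mm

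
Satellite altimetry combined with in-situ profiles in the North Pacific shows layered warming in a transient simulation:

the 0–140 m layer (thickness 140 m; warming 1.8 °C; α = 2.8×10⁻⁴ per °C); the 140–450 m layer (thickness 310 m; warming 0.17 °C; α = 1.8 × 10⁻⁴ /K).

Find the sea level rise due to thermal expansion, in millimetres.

Δh ≈ 80 mm

0–140 m: 1.8 × 2.8×10⁻⁴ × 140 = 0.07056 m
1.8×10⁻⁴ × 310 × 0.17 = 0.009486 m
Δh = 0.07056 + 0.009486 = 0.080046 m ≈ 80 mm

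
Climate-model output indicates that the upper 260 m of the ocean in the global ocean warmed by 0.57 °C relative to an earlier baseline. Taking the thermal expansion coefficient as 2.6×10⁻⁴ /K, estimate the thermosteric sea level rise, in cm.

3.9 cm of thermosteric rise

Δh = αΔT·H = 2.6×10⁻⁴ × 0.57 × 260 = 0.038532 m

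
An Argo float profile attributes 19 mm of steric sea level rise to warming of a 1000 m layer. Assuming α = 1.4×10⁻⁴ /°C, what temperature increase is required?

ΔT = Δh/(αH) = 0.019 / (1.4×10⁻⁴ × 1000) ≈ 0.1357 °C

ΔT ≈ 0.136 °C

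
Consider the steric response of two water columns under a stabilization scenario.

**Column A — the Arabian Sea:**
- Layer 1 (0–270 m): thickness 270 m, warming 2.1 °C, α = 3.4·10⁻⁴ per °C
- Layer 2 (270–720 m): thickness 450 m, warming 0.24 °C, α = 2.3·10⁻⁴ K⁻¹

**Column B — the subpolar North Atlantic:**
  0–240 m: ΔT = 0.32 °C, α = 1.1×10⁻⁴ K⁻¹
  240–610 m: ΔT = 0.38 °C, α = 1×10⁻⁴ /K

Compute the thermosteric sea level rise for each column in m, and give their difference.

A: 0.218 m; B: 0.0225 m; difference 0.195 m

A 0–270 m: 2.1 × 270 × 3.4×10⁻⁴ = 0.19278 m
A 270–720 m: 450 × 0.24 × 2.3×10⁻⁴ = 0.02484 m
A total: 0.21762 m
B Layer 1: 0.32 × 1.1×10⁻⁴ × 240 = 0.008448 m
B 1×10⁻⁴ × 370 × 0.38 = 0.01406 m
B total: 0.022508 m
Difference: 0.21762 − 0.022508 = 0.195112 m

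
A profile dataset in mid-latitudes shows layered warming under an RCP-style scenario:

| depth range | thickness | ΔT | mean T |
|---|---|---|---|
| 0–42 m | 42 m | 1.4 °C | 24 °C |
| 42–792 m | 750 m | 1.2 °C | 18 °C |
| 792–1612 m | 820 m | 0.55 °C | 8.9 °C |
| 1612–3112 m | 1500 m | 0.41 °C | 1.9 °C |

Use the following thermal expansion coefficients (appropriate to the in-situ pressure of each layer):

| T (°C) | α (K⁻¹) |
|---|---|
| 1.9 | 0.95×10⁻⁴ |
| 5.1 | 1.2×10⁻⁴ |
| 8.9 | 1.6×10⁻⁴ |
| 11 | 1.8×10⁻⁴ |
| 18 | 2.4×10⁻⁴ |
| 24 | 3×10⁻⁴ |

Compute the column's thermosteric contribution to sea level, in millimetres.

364 mm of thermosteric rise

Layer 1 at 24 °C → α = 3×10⁻⁴ K⁻¹
Layer 2 at 18 °C → α = 2.4×10⁻⁴ K⁻¹
Layer 3 at 8.9 °C → α = 1.6×10⁻⁴ K⁻¹
Layer 4 at 1.9 °C → α = 0.95×10⁻⁴ K⁻¹
0–42 m: 42 × 1.4 × 3×10⁻⁴ = 0.01764 m
Layer 2: 750 × 1.2 × 2.4×10⁻⁴ = 0.21600 m
792–1612 m: 1.6×10⁻⁴ × 0.55 × 820 = 0.07216 m
0.95×10⁻⁴ × 0.41 × 1500 = 0.058425 m
Δh = 0.01764 + 0.21600 + 0.07216 + 0.058425 = 0.364225 m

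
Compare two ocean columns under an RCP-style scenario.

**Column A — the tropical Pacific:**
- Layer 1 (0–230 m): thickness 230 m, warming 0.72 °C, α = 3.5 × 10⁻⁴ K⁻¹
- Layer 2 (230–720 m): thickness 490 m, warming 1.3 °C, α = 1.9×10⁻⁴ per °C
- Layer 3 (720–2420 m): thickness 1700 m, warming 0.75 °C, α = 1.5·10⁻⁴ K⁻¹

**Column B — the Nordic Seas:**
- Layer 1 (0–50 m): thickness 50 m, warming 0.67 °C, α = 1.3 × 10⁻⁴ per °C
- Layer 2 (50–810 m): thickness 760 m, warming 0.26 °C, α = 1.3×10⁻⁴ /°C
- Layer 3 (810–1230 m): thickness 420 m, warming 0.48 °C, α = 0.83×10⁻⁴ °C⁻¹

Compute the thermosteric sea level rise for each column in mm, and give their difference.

A: 370 mm; B: 47 mm; difference 320 mm

A 0–230 m: 3.5×10⁻⁴ × 230 × 0.72 = 0.05796 m
A 490 × 1.9×10⁻⁴ × 1.3 = 0.12103 m
A 1700 × 0.75 × 1.5×10⁻⁴ = 0.19125 m
A total: 0.37024 m
B 50 × 1.3×10⁻⁴ × 0.67 = 0.004355 m
B 760 × 0.26 × 1.3×10⁻⁴ = 0.025688 m
B 0.48 × 420 × 0.83×10⁻⁴ = 0.0167328 m
B total: 0.0467758 m
Difference: 0.37024 − 0.0467758 = 0.3234642 m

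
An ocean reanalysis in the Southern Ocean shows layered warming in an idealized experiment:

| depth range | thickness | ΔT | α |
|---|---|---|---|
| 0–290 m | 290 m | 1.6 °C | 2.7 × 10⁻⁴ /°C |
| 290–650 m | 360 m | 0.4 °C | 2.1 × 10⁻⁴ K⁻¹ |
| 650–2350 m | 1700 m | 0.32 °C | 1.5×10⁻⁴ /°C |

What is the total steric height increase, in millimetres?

290 × 1.6 × 2.7×10⁻⁴ = 0.12528 m
Layer 2: 0.4 × 360 × 2.1×10⁻⁴ = 0.03024 m
650–2350 m: 1700 × 1.5×10⁻⁴ × 0.32 = 0.08160 m
Δh = 0.12528 + 0.03024 + 0.08160 = 0.23712 m ≈ 237 mm

about 237 mm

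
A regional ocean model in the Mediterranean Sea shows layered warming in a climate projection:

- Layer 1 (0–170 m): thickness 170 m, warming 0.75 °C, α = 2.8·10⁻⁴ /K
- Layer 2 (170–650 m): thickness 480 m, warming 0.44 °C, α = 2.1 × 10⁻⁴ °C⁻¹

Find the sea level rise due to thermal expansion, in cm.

Δh = 8.01 cm

Layer 1: 0.75 × 170 × 2.8×10⁻⁴ = 0.03570 m
2.1×10⁻⁴ × 480 × 0.44 = 0.044352 m
Δh = 0.03570 + 0.044352 = 0.080052 m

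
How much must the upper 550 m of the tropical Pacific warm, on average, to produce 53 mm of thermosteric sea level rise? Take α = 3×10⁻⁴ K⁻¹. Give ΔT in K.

about 0.321 K

ΔT = Δh/(αH) = 0.053 / (3×10⁻⁴ × 550) ≈ 0.3212 K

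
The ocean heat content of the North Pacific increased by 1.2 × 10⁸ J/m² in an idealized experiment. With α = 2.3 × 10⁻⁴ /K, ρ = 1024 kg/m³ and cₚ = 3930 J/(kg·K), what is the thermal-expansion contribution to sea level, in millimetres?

Δh = αQ/(ρcₚ) = 2.3×10⁻⁴ × 1.2×10⁸ / (1024 × 3930) ≈ 0.0068583 m

Δh ≈ 6.86 mm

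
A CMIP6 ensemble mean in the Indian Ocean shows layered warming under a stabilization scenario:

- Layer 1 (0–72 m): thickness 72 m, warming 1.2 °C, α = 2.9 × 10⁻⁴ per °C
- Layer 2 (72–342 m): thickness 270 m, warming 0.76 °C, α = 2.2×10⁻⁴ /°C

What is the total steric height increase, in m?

about 0.0702 m

Layer 1: 72 × 2.9×10⁻⁴ × 1.2 = 0.025056 m
0.76 × 2.2×10⁻⁴ × 270 = 0.045144 m
Δh = 0.025056 + 0.045144 = 0.07020 m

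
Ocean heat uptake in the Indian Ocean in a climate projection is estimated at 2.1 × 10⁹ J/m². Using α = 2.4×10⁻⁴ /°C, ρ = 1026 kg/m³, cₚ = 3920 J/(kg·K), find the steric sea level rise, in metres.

Δh = αQ/(ρcₚ) = 2.4×10⁻⁴ × 2.1×10⁹ / (1026 × 3920) ≈ 0.12531 m

0.125 m of thermosteric rise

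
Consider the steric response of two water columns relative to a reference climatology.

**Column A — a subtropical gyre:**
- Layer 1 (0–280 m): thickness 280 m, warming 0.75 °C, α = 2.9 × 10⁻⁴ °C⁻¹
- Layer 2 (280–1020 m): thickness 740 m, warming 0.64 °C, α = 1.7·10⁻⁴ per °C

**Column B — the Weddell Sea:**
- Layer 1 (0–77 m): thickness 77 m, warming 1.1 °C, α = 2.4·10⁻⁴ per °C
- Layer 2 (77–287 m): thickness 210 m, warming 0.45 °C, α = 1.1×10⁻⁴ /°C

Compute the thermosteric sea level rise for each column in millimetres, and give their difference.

A 0–280 m: 0.75 × 280 × 2.9×10⁻⁴ = 0.06090 m
A 0.64 × 740 × 1.7×10⁻⁴ = 0.080512 m
A total: 0.141412 m
B 0–77 m: 1.1 × 77 × 2.4×10⁻⁴ = 0.020328 m
B 77–287 m: 0.45 × 210 × 1.1×10⁻⁴ = 0.010395 m
B total: 0.030723 m
Difference: 0.141412 − 0.030723 = 0.110689 m

Δh_A ≈ 140 mm, Δh_B ≈ 31 mm; difference ≈ 110 mm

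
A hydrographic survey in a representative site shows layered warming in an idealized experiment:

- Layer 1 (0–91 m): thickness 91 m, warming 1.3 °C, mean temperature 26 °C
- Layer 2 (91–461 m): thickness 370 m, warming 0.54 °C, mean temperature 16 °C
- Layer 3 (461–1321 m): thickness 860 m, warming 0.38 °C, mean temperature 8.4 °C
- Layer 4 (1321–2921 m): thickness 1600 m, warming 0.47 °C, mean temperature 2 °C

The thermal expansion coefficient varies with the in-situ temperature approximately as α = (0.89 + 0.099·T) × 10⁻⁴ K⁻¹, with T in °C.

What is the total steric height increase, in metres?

Layer 1: α = (0.89 + 0.099×26)×10⁻⁴ = 3.464×10⁻⁴ K⁻¹
Layer 2: α = (0.89 + 0.099×16)×10⁻⁴ = 2.474×10⁻⁴ K⁻¹
Layer 3: α = (0.89 + 0.099×8.4)×10⁻⁴ = 1.7216×10⁻⁴ K⁻¹
Layer 4: α = (0.89 + 0.099×2)×10⁻⁴ = 1.088×10⁻⁴ K⁻¹
0–91 m: 1.3 × 3.464×10⁻⁴ × 91 = 0.04097912 m
370 × 2.474×10⁻⁴ × 0.54 = 0.04943052 m
461–1321 m: 860 × 0.38 × 1.7216×10⁻⁴ = 0.056261888 m
0.47 × 1600 × 1.088×10⁻⁴ = 0.0818176 m
Δh = 0.04097912 + 0.04943052 + 0.056261888 + 0.0818176 = 0.228489128 m ≈ 0.228 m

Δh = 0.228 m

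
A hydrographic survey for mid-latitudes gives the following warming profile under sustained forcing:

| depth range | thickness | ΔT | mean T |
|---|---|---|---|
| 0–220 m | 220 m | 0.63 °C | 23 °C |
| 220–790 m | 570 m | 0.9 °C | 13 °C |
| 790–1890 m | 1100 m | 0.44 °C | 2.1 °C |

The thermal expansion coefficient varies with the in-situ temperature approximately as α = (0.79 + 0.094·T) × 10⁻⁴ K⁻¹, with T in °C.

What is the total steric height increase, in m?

Layer 1: α = (0.79 + 0.094×23)×10⁻⁴ = 2.952×10⁻⁴ K⁻¹
Layer 2: α = (0.79 + 0.094×13)×10⁻⁴ = 2.012×10⁻⁴ K⁻¹
Layer 3: α = (0.79 + 0.094×2.1)×10⁻⁴ = 0.9874×10⁻⁴ K⁻¹
Layer 1: 2.952×10⁻⁴ × 0.63 × 220 = 0.04091472 m
Layer 2: 0.9 × 570 × 2.012×10⁻⁴ = 0.1032156 m
Layer 3: 0.9874×10⁻⁴ × 1100 × 0.44 = 0.04779016 m
Δh = 0.04091472 + 0.1032156 + 0.04779016 = 0.19192048 m ≈ 0.192 m

Δh = 0.192 m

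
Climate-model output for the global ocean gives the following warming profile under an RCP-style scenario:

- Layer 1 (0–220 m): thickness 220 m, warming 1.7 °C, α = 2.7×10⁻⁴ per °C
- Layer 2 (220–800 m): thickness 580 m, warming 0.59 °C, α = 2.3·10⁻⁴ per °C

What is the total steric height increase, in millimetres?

0–220 m: 1.7 × 220 × 2.7×10⁻⁴ = 0.10098 m
220–800 m: 580 × 2.3×10⁻⁴ × 0.59 = 0.078706 m
Δh = 0.10098 + 0.078706 = 0.179686 m

Δh = 180 mm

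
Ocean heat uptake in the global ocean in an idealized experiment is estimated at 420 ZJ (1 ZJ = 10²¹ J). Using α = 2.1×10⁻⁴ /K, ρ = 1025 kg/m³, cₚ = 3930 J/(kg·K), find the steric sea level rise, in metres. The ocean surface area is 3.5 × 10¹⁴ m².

about 0.0626 m

Per unit area: Q = 420×10²¹ / (3.5×10¹⁴) = 1.2×10⁹ J/m²
Δh = αQ/(ρcₚ) = 2.1×10⁻⁴ × 1.2×10⁹ / (1025 × 3930) ≈ 0.062558 m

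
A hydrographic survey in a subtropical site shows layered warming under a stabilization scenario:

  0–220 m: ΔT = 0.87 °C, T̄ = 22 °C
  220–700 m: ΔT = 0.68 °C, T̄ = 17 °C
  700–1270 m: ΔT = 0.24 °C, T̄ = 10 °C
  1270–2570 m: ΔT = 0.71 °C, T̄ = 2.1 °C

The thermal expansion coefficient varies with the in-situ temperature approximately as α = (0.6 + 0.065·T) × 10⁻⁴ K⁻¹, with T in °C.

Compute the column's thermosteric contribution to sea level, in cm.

Δh ≈ 18.0 cm

Layer 1: α = (0.6 + 0.065×22)×10⁻⁴ = 2.03×10⁻⁴ K⁻¹
Layer 2: α = (0.6 + 0.065×17)×10⁻⁴ = 1.705×10⁻⁴ K⁻¹
Layer 3: α = (0.6 + 0.065×10)×10⁻⁴ = 1.25×10⁻⁴ K⁻¹
Layer 4: α = (0.6 + 0.065×2.1)×10⁻⁴ = 0.7365×10⁻⁴ K⁻¹
Layer 1: 220 × 0.87 × 2.03×10⁻⁴ = 0.0388542 m
220–700 m: 480 × 1.705×10⁻⁴ × 0.68 = 0.0556512 m
700–1270 m: 0.24 × 1.25×10⁻⁴ × 570 = 0.01710 m
0.7365×10⁻⁴ × 1300 × 0.71 = 0.06797895 m
Δh = 0.0388542 + 0.0556512 + 0.01710 + 0.06797895 = 0.17958435 m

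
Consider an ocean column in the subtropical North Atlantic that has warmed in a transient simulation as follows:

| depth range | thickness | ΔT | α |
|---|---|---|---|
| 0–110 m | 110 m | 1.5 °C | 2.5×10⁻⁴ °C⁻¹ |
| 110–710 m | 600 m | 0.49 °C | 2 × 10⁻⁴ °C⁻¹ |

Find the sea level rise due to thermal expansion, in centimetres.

10.0 cm

Layer 1: 1.5 × 2.5×10⁻⁴ × 110 = 0.04125 m
110–710 m: 2×10⁻⁴ × 0.49 × 600 = 0.05880 m
Δh = 0.04125 + 0.05880 = 0.10005 m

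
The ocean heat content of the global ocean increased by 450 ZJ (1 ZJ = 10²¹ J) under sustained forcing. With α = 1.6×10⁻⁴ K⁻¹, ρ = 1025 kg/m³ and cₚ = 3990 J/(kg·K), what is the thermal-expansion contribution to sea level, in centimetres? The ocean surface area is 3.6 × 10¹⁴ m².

4.89 cm

Per unit area: Q = 450×10²¹ / (3.6×10¹⁴) = 1.25×10⁹ J/m²
Δh = αQ/(ρcₚ) = 1.6×10⁻⁴ × 1.25×10⁹ / (1025 × 3990) ≈ 0.048903 m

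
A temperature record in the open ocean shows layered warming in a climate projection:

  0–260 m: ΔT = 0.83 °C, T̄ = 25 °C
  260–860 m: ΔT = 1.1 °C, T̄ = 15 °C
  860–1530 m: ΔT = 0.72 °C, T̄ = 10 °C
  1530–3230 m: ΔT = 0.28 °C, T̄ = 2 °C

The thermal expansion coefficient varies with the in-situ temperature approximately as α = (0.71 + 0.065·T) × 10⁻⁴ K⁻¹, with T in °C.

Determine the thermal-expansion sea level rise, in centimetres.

Layer 1: α = (0.71 + 0.065×25)×10⁻⁴ = 2.335×10⁻⁴ K⁻¹
Layer 2: α = (0.71 + 0.065×15)×10⁻⁴ = 1.685×10⁻⁴ K⁻¹
Layer 3: α = (0.71 + 0.065×10)×10⁻⁴ = 1.36×10⁻⁴ K⁻¹
Layer 4: α = (0.71 + 0.065×2)×10⁻⁴ = 0.84×10⁻⁴ K⁻¹
0–260 m: 2.335×10⁻⁴ × 260 × 0.83 = 0.0503893 m
Layer 2: 1.685×10⁻⁴ × 600 × 1.1 = 0.11121 m
860–1530 m: 0.72 × 1.36×10⁻⁴ × 670 = 0.0656064 m
Layer 4: 0.84×10⁻⁴ × 0.28 × 1700 = 0.039984 m
Δh = 0.0503893 + 0.11121 + 0.0656064 + 0.039984 = 0.2671897 m

27 cm of thermosteric rise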